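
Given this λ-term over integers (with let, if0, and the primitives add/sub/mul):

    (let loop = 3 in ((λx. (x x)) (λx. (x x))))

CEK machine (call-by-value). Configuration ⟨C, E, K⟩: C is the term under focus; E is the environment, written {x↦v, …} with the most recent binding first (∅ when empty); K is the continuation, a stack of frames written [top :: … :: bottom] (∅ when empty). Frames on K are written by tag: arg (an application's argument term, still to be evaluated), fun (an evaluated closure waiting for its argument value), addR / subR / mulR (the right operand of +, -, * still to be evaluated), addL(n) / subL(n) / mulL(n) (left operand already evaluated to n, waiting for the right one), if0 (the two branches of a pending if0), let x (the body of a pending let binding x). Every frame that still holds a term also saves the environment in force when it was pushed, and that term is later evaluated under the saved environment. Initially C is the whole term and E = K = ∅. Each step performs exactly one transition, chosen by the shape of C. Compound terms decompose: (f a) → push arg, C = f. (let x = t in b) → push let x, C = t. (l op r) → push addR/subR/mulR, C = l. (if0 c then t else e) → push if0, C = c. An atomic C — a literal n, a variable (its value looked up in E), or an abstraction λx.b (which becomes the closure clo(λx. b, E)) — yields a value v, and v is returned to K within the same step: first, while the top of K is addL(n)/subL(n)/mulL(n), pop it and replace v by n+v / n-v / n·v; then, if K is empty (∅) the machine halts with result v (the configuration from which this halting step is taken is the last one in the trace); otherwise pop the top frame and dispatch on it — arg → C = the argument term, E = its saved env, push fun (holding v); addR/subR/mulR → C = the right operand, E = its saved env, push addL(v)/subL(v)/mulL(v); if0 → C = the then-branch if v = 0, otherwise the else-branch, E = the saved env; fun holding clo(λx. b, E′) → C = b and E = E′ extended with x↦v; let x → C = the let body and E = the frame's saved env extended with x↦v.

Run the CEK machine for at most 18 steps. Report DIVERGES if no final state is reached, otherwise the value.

Answer: DIVERGES (no final state within 18 steps)

Execution trace:
[0] <C=(let loop = 3 in ((λx. (x x)) (λx. (x x)))), E=∅, K=∅>
[1] <C=3, E=∅, K=[let loop]>
[2] <C=((λx. (x x)) (λx. (x x))), E={loop↦3}, K=∅>
[3] <C=(λx. (x x)), E={loop↦3}, K=[arg]>
[4] <C=(λx. (x x)), E={loop↦3}, K=[fun]>
[5] <C=(x x), E={x↦clo(λx. (x x), {loop↦3}), loop↦3}, K=∅>
[6] <C=x, E={x↦clo(λx. (x x), {loop↦3}), loop↦3}, K=[arg]>
[7] <C=x, E={x↦clo(λx. (x x), {loop↦3}), loop↦3}, K=[fun]>
… configuration repeats with period 3 (steps 5–7 recur indefinitely) …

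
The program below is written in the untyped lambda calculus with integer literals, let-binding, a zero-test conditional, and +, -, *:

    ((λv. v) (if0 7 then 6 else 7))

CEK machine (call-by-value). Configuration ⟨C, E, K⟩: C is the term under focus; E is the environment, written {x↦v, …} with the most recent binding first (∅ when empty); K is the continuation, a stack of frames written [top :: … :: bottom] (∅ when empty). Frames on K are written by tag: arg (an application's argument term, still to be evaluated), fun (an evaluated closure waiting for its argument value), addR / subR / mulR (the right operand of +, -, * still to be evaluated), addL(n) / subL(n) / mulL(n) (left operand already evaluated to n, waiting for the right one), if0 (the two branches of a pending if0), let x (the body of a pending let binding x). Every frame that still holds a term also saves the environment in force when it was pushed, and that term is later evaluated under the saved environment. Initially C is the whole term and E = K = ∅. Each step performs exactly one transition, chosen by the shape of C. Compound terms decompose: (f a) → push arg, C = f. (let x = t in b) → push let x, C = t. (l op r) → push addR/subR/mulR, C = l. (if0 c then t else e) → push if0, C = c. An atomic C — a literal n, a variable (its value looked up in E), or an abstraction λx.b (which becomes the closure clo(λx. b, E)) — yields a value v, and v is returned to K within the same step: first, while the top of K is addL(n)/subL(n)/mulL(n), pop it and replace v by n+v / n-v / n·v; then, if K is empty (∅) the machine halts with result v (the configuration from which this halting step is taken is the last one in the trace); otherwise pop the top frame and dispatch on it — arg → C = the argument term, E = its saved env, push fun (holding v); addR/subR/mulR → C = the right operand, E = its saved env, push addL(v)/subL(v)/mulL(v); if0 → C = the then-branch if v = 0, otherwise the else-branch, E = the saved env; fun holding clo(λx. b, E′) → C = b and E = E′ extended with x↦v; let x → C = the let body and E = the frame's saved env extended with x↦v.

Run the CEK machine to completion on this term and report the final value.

t=0: ⟨C=((λv. v) (if0 7 then 6 else 7)); E=∅; K=∅⟩
t=1: ⟨C=(λv. v); E=∅; K=[arg]⟩
t=2: ⟨C=(if0 7 then 6 else 7); E=∅; K=[fun]⟩
t=3: ⟨C=7; E=∅; K=[if0 :: fun]⟩
t=4: ⟨C=7; E=∅; K=[fun]⟩
t=5: ⟨C=v; E={v↦7}; K=∅⟩
→ final value 7

Answer: 7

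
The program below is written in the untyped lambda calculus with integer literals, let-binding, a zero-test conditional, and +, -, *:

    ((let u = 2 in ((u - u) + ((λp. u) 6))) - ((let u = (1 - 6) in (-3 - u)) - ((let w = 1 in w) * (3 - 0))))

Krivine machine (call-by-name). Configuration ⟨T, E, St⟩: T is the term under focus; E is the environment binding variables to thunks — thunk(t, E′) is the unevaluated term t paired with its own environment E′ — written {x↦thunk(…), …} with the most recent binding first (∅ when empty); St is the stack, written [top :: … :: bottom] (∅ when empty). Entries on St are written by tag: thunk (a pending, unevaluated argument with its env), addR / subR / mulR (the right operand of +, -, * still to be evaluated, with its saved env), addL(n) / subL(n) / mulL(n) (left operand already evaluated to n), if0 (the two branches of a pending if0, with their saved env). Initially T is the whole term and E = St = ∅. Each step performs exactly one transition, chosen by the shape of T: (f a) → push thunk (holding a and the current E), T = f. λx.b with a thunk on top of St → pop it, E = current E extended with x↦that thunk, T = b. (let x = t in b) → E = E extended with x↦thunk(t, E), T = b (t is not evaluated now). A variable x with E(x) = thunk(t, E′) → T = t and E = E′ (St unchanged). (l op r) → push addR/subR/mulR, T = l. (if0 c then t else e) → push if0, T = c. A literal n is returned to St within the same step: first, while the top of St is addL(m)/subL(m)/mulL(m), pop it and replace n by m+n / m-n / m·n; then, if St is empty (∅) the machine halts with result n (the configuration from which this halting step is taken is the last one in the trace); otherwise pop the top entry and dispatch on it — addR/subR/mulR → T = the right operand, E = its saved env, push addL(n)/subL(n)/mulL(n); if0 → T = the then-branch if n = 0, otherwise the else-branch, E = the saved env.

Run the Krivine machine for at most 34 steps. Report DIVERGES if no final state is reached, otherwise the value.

Answer: 3

Derivation:
step 0: [T=((let u = 2 in ((u - u) + ((λp. u) 6))) - ((let u = (1 - 6) in (-3 - u)) - ((let w = 1 in w) * (3 - 0)))) | E=∅ | St=∅]
step 1: [T=(let u = 2 in ((u - u) + ((λp. u) 6))) | E=∅ | St=[subR]]
step 2: [T=((u - u) + ((λp. u) 6)) | E={u↦thunk(2, ∅)} | St=[subR]]
step 3: [T=(u - u) | E={u↦thunk(2, ∅)} | St=[addR :: subR]]
step 4: [T=u | E={u↦thunk(2, ∅)} | St=[subR :: addR :: subR]]
step 5: [T=2 | E=∅ | St=[subR :: addR :: subR]]
step 6: [T=u | E={u↦thunk(2, ∅)} | St=[subL(2) :: addR :: subR]]
step 7: [T=2 | E=∅ | St=[subL(2) :: addR :: subR]]
step 8: [T=((λp. u) 6) | E={u↦thunk(2, ∅)} | St=[addL(0) :: subR]]
step 9: [T=(λp. u) | E={u↦thunk(2, ∅)} | St=[thunk :: addL(0) :: subR]]
step 10: [T=u | E={p↦thunk(6, {u↦thunk(2, ∅)}), u↦thunk(2, ∅)} | St=[addL(0) :: subR]]
step 11: [T=2 | E=∅ | St=[addL(0) :: subR]]
step 12: [T=((let u = (1 - 6) in (-3 - u)) - ((let w = 1 in w) * (3 - 0))) | E=∅ | St=[subL(2)]]
step 13: [T=(let u = (1 - 6) in (-3 - u)) | E=∅ | St=[subR :: subL(2)]]
step 14: [T=(-3 - u) | E={u↦thunk((1 - 6), ∅)} | St=[subR :: subL(2)]]
step 15: [T=-3 | E={u↦thunk((1 - 6), ∅)} | St=[subR :: subR :: subL(2)]]
step 16: [T=u | E={u↦thunk((1 - 6), ∅)} | St=[subL(-3) :: subR :: subL(2)]]
step 17: [T=(1 - 6) | E=∅ | St=[subL(-3) :: subR :: subL(2)]]
step 18: [T=1 | E=∅ | St=[subR :: subL(-3) :: subR :: subL(2)]]
step 19: [T=6 | E=∅ | St=[subL(1) :: subL(-3) :: subR :: subL(2)]]
step 20: [T=((let w = 1 in w) * (3 - 0)) | E=∅ | St=[subL(2) :: subL(2)]]
step 21: [T=(let w = 1 in w) | E=∅ | St=[mulR :: subL(2) :: subL(2)]]
step 22: [T=w | E={w↦thunk(1, ∅)} | St=[mulR :: subL(2) :: subL(2)]]
step 23: [T=1 | E=∅ | St=[mulR :: subL(2) :: subL(2)]]
step 24: [T=(3 - 0) | E=∅ | St=[mulL(1) :: subL(2) :: subL(2)]]
step 25: [T=3 | E=∅ | St=[subR :: mulL(1) :: subL(2) :: subL(2)]]
step 26: [T=0 | E=∅ | St=[subL(3) :: mulL(1) :: subL(2) :: subL(2)]]
→ final value 3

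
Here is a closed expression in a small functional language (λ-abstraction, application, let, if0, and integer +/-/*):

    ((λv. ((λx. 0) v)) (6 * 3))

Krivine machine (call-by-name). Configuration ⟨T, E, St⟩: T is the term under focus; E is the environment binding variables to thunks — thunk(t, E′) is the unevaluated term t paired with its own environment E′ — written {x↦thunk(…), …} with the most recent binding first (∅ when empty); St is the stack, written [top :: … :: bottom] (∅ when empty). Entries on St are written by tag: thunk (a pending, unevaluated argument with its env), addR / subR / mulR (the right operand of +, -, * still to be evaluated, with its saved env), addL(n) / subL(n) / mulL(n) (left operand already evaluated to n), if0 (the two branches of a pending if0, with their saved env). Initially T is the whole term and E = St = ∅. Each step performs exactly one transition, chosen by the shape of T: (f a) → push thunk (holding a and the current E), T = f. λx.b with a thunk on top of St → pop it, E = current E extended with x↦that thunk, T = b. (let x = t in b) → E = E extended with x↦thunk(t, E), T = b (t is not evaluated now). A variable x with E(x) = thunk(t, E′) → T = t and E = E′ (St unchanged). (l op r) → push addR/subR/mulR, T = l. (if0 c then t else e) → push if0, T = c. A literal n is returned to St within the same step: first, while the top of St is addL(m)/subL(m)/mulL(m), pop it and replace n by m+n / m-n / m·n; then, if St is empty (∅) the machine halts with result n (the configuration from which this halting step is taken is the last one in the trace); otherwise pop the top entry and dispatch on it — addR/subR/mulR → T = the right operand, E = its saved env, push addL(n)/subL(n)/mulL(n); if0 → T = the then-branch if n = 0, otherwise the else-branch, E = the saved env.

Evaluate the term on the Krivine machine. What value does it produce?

0. [T=((λv. ((λx. 0) v)) (6 * 3)) | E=∅ | St=∅]
1. [T=(λv. ((λx. 0) v)) | E=∅ | St=[thunk]]
2. [T=((λx. 0) v) | E={v↦thunk((6 * 3), ∅)} | St=∅]
3. [T=(λx. 0) | E={v↦thunk((6 * 3), ∅)} | St=[thunk]]
4. [T=0 | E={x↦thunk(v, {v↦thunk((6 * 3), ∅)}), v↦thunk((6 * 3), ∅)} | St=∅]
→ final value 0

Answer: 0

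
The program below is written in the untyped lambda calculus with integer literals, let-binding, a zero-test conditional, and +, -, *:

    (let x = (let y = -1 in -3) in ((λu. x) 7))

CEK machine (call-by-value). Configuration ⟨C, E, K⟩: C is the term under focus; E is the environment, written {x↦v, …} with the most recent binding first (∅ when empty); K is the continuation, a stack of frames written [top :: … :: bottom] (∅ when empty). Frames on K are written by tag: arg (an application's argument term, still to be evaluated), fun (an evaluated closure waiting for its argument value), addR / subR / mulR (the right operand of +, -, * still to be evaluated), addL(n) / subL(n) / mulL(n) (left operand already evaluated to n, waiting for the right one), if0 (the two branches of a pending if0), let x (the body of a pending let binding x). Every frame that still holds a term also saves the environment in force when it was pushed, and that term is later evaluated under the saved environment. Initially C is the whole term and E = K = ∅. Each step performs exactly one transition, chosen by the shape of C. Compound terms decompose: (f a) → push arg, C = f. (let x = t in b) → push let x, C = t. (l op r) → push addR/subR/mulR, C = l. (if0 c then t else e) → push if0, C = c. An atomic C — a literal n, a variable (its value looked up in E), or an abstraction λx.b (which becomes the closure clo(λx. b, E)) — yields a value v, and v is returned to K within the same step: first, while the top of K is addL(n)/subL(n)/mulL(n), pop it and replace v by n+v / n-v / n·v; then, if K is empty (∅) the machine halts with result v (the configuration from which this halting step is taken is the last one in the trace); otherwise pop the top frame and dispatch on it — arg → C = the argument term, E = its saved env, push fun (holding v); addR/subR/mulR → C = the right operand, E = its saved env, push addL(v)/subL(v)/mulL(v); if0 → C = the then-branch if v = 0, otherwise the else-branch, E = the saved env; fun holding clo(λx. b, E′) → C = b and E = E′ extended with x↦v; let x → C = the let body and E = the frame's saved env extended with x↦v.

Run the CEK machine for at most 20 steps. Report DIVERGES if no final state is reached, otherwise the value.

[0] <C=(let x = (let y = -1 in -3) in ((λu. x) 7)), E=∅, K=∅>
[1] <C=(let y = -1 in -3), E=∅, K=[let x]>
[2] <C=-1, E=∅, K=[let y :: let x]>
[3] <C=-3, E={y↦-1}, K=[let x]>
[4] <C=((λu. x) 7), E={x↦-3}, K=∅>
[5] <C=(λu. x), E={x↦-3}, K=[arg]>
[6] <C=7, E={x↦-3}, K=[fun]>
[7] <C=x, E={u↦7, x↦-3}, K=∅>
→ final value -3

Answer: -3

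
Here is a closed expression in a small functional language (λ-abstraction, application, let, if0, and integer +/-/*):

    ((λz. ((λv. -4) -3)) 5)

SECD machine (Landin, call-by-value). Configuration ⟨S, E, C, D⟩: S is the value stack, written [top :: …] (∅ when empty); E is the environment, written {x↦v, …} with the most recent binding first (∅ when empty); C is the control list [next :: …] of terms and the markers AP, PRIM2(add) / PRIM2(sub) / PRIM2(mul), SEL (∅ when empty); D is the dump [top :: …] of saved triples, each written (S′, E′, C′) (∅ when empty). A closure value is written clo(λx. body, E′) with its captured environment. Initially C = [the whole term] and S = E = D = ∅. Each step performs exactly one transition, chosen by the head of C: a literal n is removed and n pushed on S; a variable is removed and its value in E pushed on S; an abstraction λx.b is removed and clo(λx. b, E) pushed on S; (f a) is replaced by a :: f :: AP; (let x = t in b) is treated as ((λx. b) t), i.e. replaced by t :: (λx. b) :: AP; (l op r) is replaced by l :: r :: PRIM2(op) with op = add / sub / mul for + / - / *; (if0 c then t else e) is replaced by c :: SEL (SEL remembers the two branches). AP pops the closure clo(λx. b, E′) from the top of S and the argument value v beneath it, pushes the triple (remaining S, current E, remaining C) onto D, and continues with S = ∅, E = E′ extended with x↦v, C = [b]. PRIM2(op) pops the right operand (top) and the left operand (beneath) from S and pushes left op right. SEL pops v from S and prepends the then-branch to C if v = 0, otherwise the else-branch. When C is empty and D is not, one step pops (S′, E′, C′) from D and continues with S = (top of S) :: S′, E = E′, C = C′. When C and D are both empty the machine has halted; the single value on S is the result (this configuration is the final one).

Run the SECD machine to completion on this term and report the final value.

step 0: ⟨S=∅; E=∅; C=[((λz. ((λv. -4) -3)) 5)]; D=∅⟩
step 1: ⟨S=∅; E=∅; C=[5 :: (λz. ((λv. -4) -3)) :: AP]; D=∅⟩
step 2: ⟨S=[5]; E=∅; C=[(λz. ((λv. -4) -3)) :: AP]; D=∅⟩
step 3: ⟨S=[clo(λz. ((λv. -4) -3), ∅) :: 5]; E=∅; C=[AP]; D=∅⟩
step 4: ⟨S=∅; E={z↦5}; C=[((λv. -4) -3)]; D=[(∅, ∅, ∅)]⟩
step 5: ⟨S=∅; E={z↦5}; C=[-3 :: (λv. -4) :: AP]; D=[(∅, ∅, ∅)]⟩
step 6: ⟨S=[-3]; E={z↦5}; C=[(λv. -4) :: AP]; D=[(∅, ∅, ∅)]⟩
step 7: ⟨S=[clo(λv. -4, {z↦5}) :: -3]; E={z↦5}; C=[AP]; D=[(∅, ∅, ∅)]⟩
step 8: ⟨S=∅; E={v↦-3, z↦5}; C=[-4]; D=[(∅, {z↦5}, ∅) :: (∅, ∅, ∅)]⟩
step 9: ⟨S=[-4]; E={v↦-3, z↦5}; C=∅; D=[(∅, {z↦5}, ∅) :: (∅, ∅, ∅)]⟩
step 10: ⟨S=[-4]; E={z↦5}; C=∅; D=[(∅, ∅, ∅)]⟩
step 11: ⟨S=[-4]; E=∅; C=∅; D=∅⟩
→ final value -4

Answer: -4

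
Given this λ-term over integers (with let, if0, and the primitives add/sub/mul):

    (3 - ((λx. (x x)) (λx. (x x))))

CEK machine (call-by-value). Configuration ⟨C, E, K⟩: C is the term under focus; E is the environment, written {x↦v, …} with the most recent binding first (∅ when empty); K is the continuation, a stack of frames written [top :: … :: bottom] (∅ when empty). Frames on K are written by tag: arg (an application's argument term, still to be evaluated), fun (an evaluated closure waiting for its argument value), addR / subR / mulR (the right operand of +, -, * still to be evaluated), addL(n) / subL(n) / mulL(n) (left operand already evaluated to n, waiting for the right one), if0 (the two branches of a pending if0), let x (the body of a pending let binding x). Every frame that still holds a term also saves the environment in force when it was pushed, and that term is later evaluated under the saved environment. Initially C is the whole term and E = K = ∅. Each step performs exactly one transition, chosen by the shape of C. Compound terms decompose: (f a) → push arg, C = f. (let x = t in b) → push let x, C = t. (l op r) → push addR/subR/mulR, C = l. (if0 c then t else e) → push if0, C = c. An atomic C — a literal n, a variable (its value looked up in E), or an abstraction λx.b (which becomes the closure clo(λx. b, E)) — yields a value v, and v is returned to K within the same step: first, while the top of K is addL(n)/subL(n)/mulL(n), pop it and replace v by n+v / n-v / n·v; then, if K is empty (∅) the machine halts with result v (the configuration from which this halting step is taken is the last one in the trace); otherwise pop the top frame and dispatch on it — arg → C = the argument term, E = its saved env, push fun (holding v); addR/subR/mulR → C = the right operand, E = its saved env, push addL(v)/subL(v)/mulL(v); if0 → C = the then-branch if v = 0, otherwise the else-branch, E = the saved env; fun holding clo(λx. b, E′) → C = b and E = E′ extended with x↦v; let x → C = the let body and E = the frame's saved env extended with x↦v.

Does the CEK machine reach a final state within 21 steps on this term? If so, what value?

Answer: DIVERGES (no final state within 21 steps)

Execution trace:
step 0: ⟨C=(3 - ((λx. (x x)) (λx. (x x)))); E=∅; K=∅⟩
step 1: ⟨C=3; E=∅; K=[subR]⟩
step 2: ⟨C=((λx. (x x)) (λx. (x x))); E=∅; K=[subL(3)]⟩
step 3: ⟨C=(λx. (x x)); E=∅; K=[arg :: subL(3)]⟩
step 4: ⟨C=(λx. (x x)); E=∅; K=[fun :: subL(3)]⟩
step 5: ⟨C=(x x); E={x↦clo(λx. (x x), ∅)}; K=[subL(3)]⟩
step 6: ⟨C=x; E={x↦clo(λx. (x x), ∅)}; K=[arg :: subL(3)]⟩
step 7: ⟨C=x; E={x↦clo(λx. (x x), ∅)}; K=[fun :: subL(3)]⟩
… configuration repeats with period 3 (steps 5–7 recur indefinitely) …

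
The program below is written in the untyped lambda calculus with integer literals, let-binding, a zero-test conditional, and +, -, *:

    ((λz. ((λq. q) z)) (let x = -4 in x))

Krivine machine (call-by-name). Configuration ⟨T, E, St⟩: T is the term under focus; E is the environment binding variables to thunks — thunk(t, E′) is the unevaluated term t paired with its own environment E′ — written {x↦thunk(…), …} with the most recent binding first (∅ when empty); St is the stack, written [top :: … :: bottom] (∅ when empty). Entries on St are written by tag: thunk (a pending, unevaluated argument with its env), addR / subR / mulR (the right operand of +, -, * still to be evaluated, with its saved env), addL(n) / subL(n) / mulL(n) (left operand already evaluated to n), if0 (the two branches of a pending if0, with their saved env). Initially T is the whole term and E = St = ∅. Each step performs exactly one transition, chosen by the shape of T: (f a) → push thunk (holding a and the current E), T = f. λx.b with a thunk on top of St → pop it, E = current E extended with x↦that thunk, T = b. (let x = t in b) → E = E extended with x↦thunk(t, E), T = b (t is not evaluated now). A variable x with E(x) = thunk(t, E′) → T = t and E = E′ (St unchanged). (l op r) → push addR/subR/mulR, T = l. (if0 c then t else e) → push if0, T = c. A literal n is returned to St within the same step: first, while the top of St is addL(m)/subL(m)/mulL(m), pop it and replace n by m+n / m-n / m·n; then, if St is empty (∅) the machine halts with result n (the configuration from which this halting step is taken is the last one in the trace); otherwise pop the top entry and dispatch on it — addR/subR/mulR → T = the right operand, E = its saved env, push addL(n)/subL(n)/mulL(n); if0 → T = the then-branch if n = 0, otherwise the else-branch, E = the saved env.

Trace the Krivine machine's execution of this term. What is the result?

Answer: -4

Derivation:
0. <T=((λz. ((λq. q) z)) (let x = -4 in x)), E=∅, St=∅>
1. <T=(λz. ((λq. q) z)), E=∅, St=[thunk]>
2. <T=((λq. q) z), E={z↦thunk((let x = -4 in x), ∅)}, St=∅>
3. <T=(λq. q), E={z↦thunk((let x = -4 in x), ∅)}, St=[thunk]>
4. <T=q, E={q↦thunk(z, {z↦thunk((let x = -4 in x), ∅)}), z↦thunk((let x = -4 in x), ∅)}, St=∅>
5. <T=z, E={z↦thunk((let x = -4 in x), ∅)}, St=∅>
6. <T=(let x = -4 in x), E=∅, St=∅>
7. <T=x, E={x↦thunk(-4, ∅)}, St=∅>
8. <T=-4, E=∅, St=∅>
→ final value -4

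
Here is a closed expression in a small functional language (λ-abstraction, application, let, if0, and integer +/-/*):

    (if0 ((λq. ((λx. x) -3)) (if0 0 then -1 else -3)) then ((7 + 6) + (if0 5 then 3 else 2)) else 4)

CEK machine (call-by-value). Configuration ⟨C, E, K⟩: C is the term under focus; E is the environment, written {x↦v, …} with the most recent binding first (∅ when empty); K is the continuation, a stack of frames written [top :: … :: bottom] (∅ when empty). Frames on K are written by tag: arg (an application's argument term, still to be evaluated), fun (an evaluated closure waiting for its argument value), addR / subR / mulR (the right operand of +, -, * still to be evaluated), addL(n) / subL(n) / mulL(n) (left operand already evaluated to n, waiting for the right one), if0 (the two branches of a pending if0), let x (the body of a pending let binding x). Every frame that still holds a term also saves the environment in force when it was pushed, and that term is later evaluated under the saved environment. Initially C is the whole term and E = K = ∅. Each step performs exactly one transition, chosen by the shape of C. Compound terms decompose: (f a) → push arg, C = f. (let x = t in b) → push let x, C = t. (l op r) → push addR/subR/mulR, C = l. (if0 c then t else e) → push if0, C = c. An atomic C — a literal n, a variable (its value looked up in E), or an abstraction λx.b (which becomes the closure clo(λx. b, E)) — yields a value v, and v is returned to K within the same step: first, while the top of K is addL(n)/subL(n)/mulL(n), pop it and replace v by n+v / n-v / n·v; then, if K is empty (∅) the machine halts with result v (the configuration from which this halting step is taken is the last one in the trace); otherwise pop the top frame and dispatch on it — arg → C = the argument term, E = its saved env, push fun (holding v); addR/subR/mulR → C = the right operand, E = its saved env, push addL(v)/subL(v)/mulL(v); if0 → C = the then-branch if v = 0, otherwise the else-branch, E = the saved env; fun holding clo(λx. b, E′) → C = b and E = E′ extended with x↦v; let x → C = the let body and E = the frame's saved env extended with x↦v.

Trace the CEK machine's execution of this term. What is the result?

Answer: 4

Derivation:
[0] <C=(if0 ((λq. ((λx. x) -3)) (if0 0 then -1 else -3)) then ((7 + 6) + (if0 5 then 3 else 2)) else 4), E=∅, K=∅>
[1] <C=((λq. ((λx. x) -3)) (if0 0 then -1 else -3)), E=∅, K=[if0]>
[2] <C=(λq. ((λx. x) -3)), E=∅, K=[arg :: if0]>
[3] <C=(if0 0 then -1 else -3), E=∅, K=[fun :: if0]>
[4] <C=0, E=∅, K=[if0 :: fun :: if0]>
[5] <C=-1, E=∅, K=[fun :: if0]>
[6] <C=((λx. x) -3), E={q↦-1}, K=[if0]>
[7] <C=(λx. x), E={q↦-1}, K=[arg :: if0]>
[8] <C=-3, E={q↦-1}, K=[fun :: if0]>
[9] <C=x, E={x↦-3, q↦-1}, K=[if0]>
[10] <C=4, E=∅, K=∅>
→ final value 4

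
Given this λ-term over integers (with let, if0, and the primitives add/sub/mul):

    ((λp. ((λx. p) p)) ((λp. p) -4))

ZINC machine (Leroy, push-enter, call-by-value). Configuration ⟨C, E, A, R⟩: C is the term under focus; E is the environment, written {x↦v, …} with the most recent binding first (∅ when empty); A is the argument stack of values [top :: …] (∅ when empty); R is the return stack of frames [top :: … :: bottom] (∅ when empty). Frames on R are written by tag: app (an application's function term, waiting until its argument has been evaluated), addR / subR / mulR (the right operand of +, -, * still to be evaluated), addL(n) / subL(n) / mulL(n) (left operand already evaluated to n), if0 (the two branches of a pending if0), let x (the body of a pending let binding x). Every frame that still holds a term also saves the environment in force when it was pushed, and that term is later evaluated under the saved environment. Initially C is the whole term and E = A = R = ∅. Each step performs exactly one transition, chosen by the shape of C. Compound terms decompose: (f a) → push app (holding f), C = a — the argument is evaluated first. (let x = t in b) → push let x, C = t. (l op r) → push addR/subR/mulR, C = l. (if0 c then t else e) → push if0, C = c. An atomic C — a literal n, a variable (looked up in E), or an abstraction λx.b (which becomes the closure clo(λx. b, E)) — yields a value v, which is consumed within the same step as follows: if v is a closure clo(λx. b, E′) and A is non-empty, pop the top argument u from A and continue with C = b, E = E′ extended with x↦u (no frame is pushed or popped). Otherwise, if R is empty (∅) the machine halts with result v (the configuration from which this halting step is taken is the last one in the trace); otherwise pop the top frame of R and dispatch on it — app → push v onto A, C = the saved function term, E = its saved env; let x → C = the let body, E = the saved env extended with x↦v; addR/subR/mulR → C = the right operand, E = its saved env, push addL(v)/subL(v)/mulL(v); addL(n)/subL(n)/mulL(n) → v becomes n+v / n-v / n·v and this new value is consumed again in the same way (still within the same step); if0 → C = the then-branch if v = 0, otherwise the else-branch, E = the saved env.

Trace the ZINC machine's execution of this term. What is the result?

Answer: -4

Derivation:
step 0: <C=((λp. ((λx. p) p)) ((λp. p) -4)), E=∅, A=∅, R=∅>
step 1: <C=((λp. p) -4), E=∅, A=∅, R=[app]>
step 2: <C=-4, E=∅, A=∅, R=[app :: app]>
step 3: <C=(λp. p), E=∅, A=[-4], R=[app]>
step 4: <C=p, E={p↦-4}, A=∅, R=[app]>
step 5: <C=(λp. ((λx. p) p)), E=∅, A=[-4], R=∅>
step 6: <C=((λx. p) p), E={p↦-4}, A=∅, R=∅>
step 7: <C=p, E={p↦-4}, A=∅, R=[app]>
step 8: <C=(λx. p), E={p↦-4}, A=[-4], R=∅>
step 9: <C=p, E={x↦-4, p↦-4}, A=∅, R=∅>
→ final value -4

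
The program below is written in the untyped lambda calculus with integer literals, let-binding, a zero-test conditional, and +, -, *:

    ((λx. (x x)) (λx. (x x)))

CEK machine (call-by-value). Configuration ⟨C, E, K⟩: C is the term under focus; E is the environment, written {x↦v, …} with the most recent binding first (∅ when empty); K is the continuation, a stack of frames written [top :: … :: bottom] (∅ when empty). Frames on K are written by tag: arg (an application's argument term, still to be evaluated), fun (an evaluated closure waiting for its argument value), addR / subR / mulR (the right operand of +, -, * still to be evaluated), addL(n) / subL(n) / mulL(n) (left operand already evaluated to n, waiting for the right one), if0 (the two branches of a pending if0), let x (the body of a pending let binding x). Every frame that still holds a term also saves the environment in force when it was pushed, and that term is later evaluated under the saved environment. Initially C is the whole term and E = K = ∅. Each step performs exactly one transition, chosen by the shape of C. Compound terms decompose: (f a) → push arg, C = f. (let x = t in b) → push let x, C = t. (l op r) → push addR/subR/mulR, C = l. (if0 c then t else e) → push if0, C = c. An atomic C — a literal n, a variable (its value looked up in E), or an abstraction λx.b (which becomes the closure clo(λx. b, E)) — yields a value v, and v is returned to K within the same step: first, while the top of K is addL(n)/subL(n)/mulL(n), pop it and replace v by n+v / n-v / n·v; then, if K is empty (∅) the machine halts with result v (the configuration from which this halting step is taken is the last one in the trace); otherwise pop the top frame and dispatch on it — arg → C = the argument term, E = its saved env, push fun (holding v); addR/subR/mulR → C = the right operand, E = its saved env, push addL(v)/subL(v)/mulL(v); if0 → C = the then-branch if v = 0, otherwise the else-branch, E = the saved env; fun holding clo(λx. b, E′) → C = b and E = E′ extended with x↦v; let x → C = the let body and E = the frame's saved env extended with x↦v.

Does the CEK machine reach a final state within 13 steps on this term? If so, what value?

Answer: DIVERGES (no final state within 13 steps)

Execution trace:
t=0: <C=((λx. (x x)) (λx. (x x))), E=∅, K=∅>
t=1: <C=(λx. (x x)), E=∅, K=[arg]>
t=2: <C=(λx. (x x)), E=∅, K=[fun]>
t=3: <C=(x x), E={x↦clo(λx. (x x), ∅)}, K=∅>
t=4: <C=x, E={x↦clo(λx. (x x), ∅)}, K=[arg]>
t=5: <C=x, E={x↦clo(λx. (x x), ∅)}, K=[fun]>
… configuration repeats with period 3 (steps 3–5 recur indefinitely) …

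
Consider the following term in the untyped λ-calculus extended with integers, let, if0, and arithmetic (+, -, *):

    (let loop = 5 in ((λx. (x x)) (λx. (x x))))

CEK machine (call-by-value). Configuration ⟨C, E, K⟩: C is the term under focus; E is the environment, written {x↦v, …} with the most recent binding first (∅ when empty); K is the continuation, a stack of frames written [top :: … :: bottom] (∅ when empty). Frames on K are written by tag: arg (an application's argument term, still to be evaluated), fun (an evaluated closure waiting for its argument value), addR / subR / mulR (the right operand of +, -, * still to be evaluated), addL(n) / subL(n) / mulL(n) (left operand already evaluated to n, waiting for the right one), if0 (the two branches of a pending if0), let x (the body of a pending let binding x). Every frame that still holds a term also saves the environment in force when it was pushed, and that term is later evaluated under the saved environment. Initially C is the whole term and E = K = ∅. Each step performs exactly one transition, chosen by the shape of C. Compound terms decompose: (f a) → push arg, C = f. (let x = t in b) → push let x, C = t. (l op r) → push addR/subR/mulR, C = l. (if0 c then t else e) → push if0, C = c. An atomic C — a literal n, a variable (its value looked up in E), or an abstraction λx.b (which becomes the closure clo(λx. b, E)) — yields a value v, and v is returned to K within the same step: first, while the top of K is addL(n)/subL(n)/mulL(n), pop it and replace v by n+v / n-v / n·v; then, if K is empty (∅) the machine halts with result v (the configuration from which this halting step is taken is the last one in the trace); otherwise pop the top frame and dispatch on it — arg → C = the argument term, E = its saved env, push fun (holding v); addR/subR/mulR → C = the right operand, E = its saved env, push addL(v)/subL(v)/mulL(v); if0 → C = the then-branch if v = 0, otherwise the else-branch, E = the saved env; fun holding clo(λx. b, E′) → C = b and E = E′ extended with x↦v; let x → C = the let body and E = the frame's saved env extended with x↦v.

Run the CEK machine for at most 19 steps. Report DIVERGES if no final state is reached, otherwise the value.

t=0: <C=(let loop = 5 in ((λx. (x x)) (λx. (x x)))), E=∅, K=∅>
t=1: <C=5, E=∅, K=[let loop]>
t=2: <C=((λx. (x x)) (λx. (x x))), E={loop↦5}, K=∅>
t=3: <C=(λx. (x x)), E={loop↦5}, K=[arg]>
t=4: <C=(λx. (x x)), E={loop↦5}, K=[fun]>
t=5: <C=(x x), E={x↦clo(λx. (x x), {loop↦5}), loop↦5}, K=∅>
t=6: <C=x, E={x↦clo(λx. (x x), {loop↦5}), loop↦5}, K=[arg]>
t=7: <C=x, E={x↦clo(λx. (x x), {loop↦5}), loop↦5}, K=[fun]>
… configuration repeats with period 3 (steps 5–7 recur indefinitely) …

Answer: DIVERGES (no final state within 19 steps)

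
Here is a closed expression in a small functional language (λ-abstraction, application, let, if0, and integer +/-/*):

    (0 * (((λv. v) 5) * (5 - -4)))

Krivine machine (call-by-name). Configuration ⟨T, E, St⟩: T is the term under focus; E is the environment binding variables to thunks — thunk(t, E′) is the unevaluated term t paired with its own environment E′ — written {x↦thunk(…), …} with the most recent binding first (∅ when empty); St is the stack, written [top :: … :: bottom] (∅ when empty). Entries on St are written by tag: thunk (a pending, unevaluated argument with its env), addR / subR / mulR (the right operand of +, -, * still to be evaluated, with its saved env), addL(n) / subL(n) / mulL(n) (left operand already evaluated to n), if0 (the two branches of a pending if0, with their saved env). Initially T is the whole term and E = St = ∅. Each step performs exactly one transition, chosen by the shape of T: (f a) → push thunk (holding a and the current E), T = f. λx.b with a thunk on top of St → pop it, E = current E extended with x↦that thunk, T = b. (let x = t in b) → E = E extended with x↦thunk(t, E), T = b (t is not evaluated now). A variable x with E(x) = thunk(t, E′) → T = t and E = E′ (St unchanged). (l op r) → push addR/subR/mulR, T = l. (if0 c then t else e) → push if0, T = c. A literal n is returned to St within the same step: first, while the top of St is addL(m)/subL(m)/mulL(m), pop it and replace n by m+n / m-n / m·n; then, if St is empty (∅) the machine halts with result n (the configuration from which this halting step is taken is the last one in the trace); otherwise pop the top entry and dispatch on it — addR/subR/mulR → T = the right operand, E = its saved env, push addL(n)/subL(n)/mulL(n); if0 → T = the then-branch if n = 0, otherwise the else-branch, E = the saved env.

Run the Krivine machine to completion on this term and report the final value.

Answer: 0

Machine steps:
t=0: [T=(0 * (((λv. v) 5) * (5 - -4))) | E=∅ | St=∅]
t=1: [T=0 | E=∅ | St=[mulR]]
t=2: [T=(((λv. v) 5) * (5 - -4)) | E=∅ | St=[mulL(0)]]
t=3: [T=((λv. v) 5) | E=∅ | St=[mulR :: mulL(0)]]
t=4: [T=(λv. v) | E=∅ | St=[thunk :: mulR :: mulL(0)]]
t=5: [T=v | E={v↦thunk(5, ∅)} | St=[mulR :: mulL(0)]]
t=6: [T=5 | E=∅ | St=[mulR :: mulL(0)]]
t=7: [T=(5 - -4) | E=∅ | St=[mulL(5) :: mulL(0)]]
t=8: [T=5 | E=∅ | St=[subR :: mulL(5) :: mulL(0)]]
t=9: [T=-4 | E=∅ | St=[subL(5) :: mulL(5) :: mulL(0)]]
→ final value 0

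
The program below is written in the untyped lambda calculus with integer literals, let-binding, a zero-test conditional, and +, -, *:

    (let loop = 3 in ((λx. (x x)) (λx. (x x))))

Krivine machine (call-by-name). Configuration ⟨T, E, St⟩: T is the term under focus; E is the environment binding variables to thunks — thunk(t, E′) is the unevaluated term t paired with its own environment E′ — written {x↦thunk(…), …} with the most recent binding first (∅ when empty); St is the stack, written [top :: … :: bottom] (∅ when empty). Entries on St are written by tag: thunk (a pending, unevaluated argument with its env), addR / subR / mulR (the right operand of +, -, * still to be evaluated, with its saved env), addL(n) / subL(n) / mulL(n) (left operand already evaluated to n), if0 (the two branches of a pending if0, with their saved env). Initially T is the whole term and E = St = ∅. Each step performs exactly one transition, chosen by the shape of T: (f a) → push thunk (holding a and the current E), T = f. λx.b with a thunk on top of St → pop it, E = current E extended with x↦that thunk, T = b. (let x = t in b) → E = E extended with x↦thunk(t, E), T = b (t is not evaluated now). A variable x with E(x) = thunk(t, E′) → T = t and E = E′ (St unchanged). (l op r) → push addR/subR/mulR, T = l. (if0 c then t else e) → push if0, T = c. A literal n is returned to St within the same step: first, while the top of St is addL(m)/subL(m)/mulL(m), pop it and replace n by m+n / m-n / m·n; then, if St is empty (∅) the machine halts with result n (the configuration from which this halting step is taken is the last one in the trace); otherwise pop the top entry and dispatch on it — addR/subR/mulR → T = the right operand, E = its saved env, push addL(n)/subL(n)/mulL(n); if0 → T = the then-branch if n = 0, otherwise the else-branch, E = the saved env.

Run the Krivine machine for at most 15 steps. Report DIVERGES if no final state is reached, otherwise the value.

Answer: DIVERGES (no final state within 15 steps)

Execution trace:
step 0: <T=(let loop = 3 in ((λx. (x x)) (λx. (x x)))), E=∅, St=∅>
step 1: <T=((λx. (x x)) (λx. (x x))), E={loop↦thunk(3, ∅)}, St=∅>
step 2: <T=(λx. (x x)), E={loop↦thunk(3, ∅)}, St=[thunk]>
step 3: <T=(x x), E={x↦thunk((λx. (x x)), {loop↦thunk(3, ∅)}), loop↦thunk(3, ∅)}, St=∅>
step 4: <T=x, E={x↦thunk((λx. (x x)), {loop↦thunk(3, ∅)}), loop↦thunk(3, ∅)}, St=[thunk]>
step 5: <T=(λx. (x x)), E={loop↦thunk(3, ∅)}, St=[thunk]>
step 6: <T=(x x), E={x↦thunk(x, {x↦thunk((λx. (x x)), {loop↦thunk(3, ∅)}), loop↦thunk(3, ∅)}), loop↦thunk(3, ∅)}, St=∅>
step 7: <T=x, E={x↦thunk(x, {x↦thunk((λx. (x x)), {loop↦thunk(3, ∅)}), loop↦thunk(3, ∅)}), loop↦thunk(3, ∅)}, St=[thunk]>
step 8: <T=x, E={x↦thunk((λx. (x x)), {loop↦thunk(3, ∅)}), loop↦thunk(3, ∅)}, St=[thunk]>
step 9: <T=(λx. (x x)), E={loop↦thunk(3, ∅)}, St=[thunk]>
step 10: <T=(x x), E={x↦thunk(x, {x↦thunk(x, {x↦thunk((λx. (x x)), {loop↦thunk(3, ∅)}), loop↦thunk(3, ∅)}), loop↦thunk(3, ∅)}), loop↦thunk(3, ∅)}, St=∅>
step 11: <T=x, E={x↦thunk(x, {x↦thunk(x, {x↦thunk((λx. (x x)), {loop↦thunk(3, ∅)}), loop↦thunk(3, ∅)}), loop↦thunk(3, ∅)}), loop↦thunk(3, ∅)}, St=[thunk]>
step 12: <T=x, E={x↦thunk(x, {x↦thunk((λx. (x x)), {loop↦thunk(3, ∅)}), loop↦thunk(3, ∅)}), loop↦thunk(3, ∅)}, St=[thunk]>
step 13: <T=x, E={x↦thunk((λx. (x x)), {loop↦thunk(3, ∅)}), loop↦thunk(3, ∅)}, St=[thunk]>
step 14: <T=(λx. (x x)), E={loop↦thunk(3, ∅)}, St=[thunk]>
step 15: <T=(x x), E={x↦thunk(x, {x↦thunk(x, {x↦thunk(x, {x↦thunk((λx. (x x)), {loop↦thunk(3, ∅)}), loop↦thunk(3, ∅)}), loop↦thunk(3, ∅)}), loop↦thunk(3, ∅)}), loop↦thunk(3, ∅)}, St=∅>
→ 15 transitions taken and the configuration is still not final: no result within 15 steps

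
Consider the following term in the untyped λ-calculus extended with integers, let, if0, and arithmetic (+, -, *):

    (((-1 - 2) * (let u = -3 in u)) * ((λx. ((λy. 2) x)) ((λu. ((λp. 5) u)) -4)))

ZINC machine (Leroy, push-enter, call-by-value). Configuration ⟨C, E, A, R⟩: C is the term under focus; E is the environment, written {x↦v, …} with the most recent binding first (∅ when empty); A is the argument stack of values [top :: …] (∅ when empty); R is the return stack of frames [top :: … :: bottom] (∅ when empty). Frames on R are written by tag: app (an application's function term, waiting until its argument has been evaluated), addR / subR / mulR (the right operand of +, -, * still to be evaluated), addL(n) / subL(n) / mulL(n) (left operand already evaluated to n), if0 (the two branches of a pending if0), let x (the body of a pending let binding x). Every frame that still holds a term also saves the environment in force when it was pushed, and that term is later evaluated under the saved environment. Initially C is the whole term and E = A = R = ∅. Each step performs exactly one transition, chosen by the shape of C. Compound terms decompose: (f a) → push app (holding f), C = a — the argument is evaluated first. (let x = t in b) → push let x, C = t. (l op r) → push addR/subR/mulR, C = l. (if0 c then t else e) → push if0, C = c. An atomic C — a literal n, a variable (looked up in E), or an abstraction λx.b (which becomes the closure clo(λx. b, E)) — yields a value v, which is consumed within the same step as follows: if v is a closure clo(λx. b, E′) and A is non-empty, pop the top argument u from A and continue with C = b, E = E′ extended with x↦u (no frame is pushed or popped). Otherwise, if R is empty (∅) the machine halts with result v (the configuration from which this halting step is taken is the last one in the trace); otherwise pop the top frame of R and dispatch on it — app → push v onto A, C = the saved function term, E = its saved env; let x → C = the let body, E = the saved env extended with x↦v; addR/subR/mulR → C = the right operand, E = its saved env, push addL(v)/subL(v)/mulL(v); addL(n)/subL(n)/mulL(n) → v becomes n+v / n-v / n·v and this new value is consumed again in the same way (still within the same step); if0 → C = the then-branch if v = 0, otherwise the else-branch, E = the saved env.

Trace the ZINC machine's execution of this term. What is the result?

Answer: 18

Execution trace:
step 0: [C=(((-1 - 2) * (let u = -3 in u)) * ((λx. ((λy. 2) x)) ((λu. ((λp. 5) u)) -4))) | E=∅ | A=∅ | R=∅]
step 1: [C=((-1 - 2) * (let u = -3 in u)) | E=∅ | A=∅ | R=[mulR]]
step 2: [C=(-1 - 2) | E=∅ | A=∅ | R=[mulR :: mulR]]
step 3: [C=-1 | E=∅ | A=∅ | R=[subR :: mulR :: mulR]]
step 4: [C=2 | E=∅ | A=∅ | R=[subL(-1) :: mulR :: mulR]]
step 5: [C=(let u = -3 in u) | E=∅ | A=∅ | R=[mulL(-3) :: mulR]]
step 6: [C=-3 | E=∅ | A=∅ | R=[let u :: mulL(-3) :: mulR]]
step 7: [C=u | E={u↦-3} | A=∅ | R=[mulL(-3) :: mulR]]
step 8: [C=((λx. ((λy. 2) x)) ((λu. ((λp. 5) u)) -4)) | E=∅ | A=∅ | R=[mulL(9)]]
step 9: [C=((λu. ((λp. 5) u)) -4) | E=∅ | A=∅ | R=[app :: mulL(9)]]
step 10: [C=-4 | E=∅ | A=∅ | R=[app :: app :: mulL(9)]]
step 11: [C=(λu. ((λp. 5) u)) | E=∅ | A=[-4] | R=[app :: mulL(9)]]
step 12: [C=((λp. 5) u) | E={u↦-4} | A=∅ | R=[app :: mulL(9)]]
step 13: [C=u | E={u↦-4} | A=∅ | R=[app :: app :: mulL(9)]]
step 14: [C=(λp. 5) | E={u↦-4} | A=[-4] | R=[app :: mulL(9)]]
step 15: [C=5 | E={p↦-4, u↦-4} | A=∅ | R=[app :: mulL(9)]]
step 16: [C=(λx. ((λy. 2) x)) | E=∅ | A=[5] | R=[mulL(9)]]
step 17: [C=((λy. 2) x) | E={x↦5} | A=∅ | R=[mulL(9)]]
step 18: [C=x | E={x↦5} | A=∅ | R=[app :: mulL(9)]]
step 19: [C=(λy. 2) | E={x↦5} | A=[5] | R=[mulL(9)]]
step 20: [C=2 | E={y↦5, x↦5} | A=∅ | R=[mulL(9)]]
→ final value 18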